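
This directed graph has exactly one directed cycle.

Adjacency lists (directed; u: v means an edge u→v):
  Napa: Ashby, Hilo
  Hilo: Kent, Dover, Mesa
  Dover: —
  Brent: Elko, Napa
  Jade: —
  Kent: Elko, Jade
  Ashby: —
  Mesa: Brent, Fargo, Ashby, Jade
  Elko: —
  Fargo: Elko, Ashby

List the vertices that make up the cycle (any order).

Hilo, Mesa, Napa, Brent

DFS with gray/black marking from Napa:
Napa gray
  Ashby gray
  Ashby black
  Hilo gray
    Kent gray
      Elko gray
      Elko black
      Jade gray
      Jade black
    Kent black
    Dover gray
    Dover black
    Mesa gray
      Brent gray
        Brent→Elko: Elko black — skip
        Brent→Napa: Napa is gray → back edge
Back edge closes the cycle Napa → Hilo → Mesa → Brent → Napa; its vertices are {Hilo, Mesa, Napa, Brent}.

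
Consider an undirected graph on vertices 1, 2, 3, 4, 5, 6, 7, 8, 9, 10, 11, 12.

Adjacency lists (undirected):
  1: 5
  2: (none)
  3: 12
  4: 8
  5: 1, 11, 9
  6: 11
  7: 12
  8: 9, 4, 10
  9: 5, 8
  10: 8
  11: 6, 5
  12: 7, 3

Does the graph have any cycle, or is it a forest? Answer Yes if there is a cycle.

DFS, tracking each vertex's parent; an edge to a visited non-parent vertex closes a cycle.
Start from 10:
visit 10 (parent –)
  visit 8 (parent 10)
    visit 9 (parent 8)
      visit 5 (parent 9)
        visit 1 (parent 5)
          1–5: parent, skip
        visit 11 (parent 5)
          visit 6 (parent 11)
            6–11: parent, skip
          11–5: parent, skip
        5–9: parent, skip
      9–8: parent, skip
    visit 4 (parent 8)
      4–8: parent, skip
    8–10: parent, skip
visit 2 (parent –)
visit 3 (parent –)
  visit 12 (parent 3)
    visit 7 (parent 12)
      7–12: parent, skip
    12–3: parent, skip
No non-parent visited neighbor found — the graph is a forest.

No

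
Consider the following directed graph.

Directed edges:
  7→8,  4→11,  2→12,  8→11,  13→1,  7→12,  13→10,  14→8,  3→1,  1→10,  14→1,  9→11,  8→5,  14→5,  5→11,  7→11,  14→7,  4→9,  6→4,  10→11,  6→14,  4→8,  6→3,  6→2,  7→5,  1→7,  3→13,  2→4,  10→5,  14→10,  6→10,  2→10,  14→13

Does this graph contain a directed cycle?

DFS with white/gray/black marking, starting from 5:
5 gray
  11 gray
  11 black
5 black
1 gray
  7 gray
    7→11: 11 black — skip
    8 gray
      8→11: 11 black — skip
      8→5: 5 black — skip
    8 black
    12 gray
    12 black
    7→5: 5 black — skip
  7 black
  10 gray
    10→5: 5 black — skip
    10→11: 11 black — skip
  10 black
1 black
2 gray
  4 gray
    4→8: 8 black — skip
    4→11: 11 black — skip
    9 gray
      9→11: 11 black — skip
    9 black
  4 black
  2→10: 10 black — skip
  2→12: 12 black — skip
2 black
3 gray
  13 gray
    13→10: 10 black — skip
    13→1: 1 black — skip
  13 black
  3→1: 1 black — skip
3 black
6 gray
  6→3: 3 black — skip
  6→10: 10 black — skip
  6→4: 4 black — skip
  6→2: 2 black — skip
  14 gray
    14→10: 10 black — skip
    14→1: 1 black — skip
    14→8: 8 black — skip
    14→13: 13 black — skip
    14→5: 5 black — skip
    14→7: 7 black — skip
  14 black
6 black
Every edge goes to a white or black vertex — no back edge, so the graph is acyclic.

No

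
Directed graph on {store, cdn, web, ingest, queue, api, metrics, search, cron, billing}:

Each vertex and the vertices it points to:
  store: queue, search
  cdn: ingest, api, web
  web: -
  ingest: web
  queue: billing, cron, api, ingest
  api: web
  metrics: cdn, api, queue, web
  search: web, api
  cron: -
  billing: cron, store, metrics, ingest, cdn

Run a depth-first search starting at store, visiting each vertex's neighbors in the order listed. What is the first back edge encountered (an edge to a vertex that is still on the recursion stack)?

billing->store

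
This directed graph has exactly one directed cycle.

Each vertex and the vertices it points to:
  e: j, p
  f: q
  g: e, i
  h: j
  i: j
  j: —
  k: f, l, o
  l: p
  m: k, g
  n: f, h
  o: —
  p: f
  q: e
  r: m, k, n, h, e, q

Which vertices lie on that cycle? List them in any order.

e, f, p, q

DFS with gray/black marking from q:
q gray
  e gray
    j gray
    j black
    p gray
      f gray
        f→q: q is gray → back edge
Back edge closes the cycle q → e → p → f → q; its vertices are {e, f, p, q}.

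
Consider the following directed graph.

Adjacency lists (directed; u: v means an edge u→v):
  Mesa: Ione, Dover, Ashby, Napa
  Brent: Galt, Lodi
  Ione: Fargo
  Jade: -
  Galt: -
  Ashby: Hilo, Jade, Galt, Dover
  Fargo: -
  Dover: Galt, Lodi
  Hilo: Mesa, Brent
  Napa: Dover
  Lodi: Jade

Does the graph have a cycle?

Yes

DFS with white/gray/black marking, starting from Lodi:
Lodi gray
  Jade gray
  Jade black
Lodi black
Mesa gray
  Ione gray
    Fargo gray
    Fargo black
  Ione black
  Dover gray
    Galt gray
    Galt black
    Dover→Lodi: Lodi black — skip
  Dover black
  Ashby gray
    Hilo gray
      Hilo→Mesa: Mesa is gray → back edge
Back edge found, so a cycle exists: Mesa → Ashby → Hilo → Mesa.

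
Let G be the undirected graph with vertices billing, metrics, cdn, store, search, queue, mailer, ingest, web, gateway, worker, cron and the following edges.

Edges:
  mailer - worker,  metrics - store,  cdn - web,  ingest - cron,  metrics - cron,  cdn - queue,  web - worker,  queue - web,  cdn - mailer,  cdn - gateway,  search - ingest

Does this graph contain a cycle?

DFS, tracking each vertex's parent; an edge to a visited non-parent vertex closes a cycle.
Start from cdn:
visit cdn (parent –)
  visit queue (parent cdn)
    visit web (parent queue)
      web–cdn: cdn visited and ≠ parent → cycle
Cycle: cdn – queue – web – cdn.

Yes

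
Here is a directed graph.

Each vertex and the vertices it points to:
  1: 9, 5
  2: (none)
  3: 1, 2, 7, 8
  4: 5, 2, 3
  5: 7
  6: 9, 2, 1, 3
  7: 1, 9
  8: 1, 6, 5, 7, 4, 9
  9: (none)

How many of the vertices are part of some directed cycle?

A vertex is on a directed cycle iff it belongs to a strongly connected component of size ≥ 2 (or has a self-loop).
The vertices on cycles are {1, 3, 4, 5, 6, 7, 8} — 7 in total.

7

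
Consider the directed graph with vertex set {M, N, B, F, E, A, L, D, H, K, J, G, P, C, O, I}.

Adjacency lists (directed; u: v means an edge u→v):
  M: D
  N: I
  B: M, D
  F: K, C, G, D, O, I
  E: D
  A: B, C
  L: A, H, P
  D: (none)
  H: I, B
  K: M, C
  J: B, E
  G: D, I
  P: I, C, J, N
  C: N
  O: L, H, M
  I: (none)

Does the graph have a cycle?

No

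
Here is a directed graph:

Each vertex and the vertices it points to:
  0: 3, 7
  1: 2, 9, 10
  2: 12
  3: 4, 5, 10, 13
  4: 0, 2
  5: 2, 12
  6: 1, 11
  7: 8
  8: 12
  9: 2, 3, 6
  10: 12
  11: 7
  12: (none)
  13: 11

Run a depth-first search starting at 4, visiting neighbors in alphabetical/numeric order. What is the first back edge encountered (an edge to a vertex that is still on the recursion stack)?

3→4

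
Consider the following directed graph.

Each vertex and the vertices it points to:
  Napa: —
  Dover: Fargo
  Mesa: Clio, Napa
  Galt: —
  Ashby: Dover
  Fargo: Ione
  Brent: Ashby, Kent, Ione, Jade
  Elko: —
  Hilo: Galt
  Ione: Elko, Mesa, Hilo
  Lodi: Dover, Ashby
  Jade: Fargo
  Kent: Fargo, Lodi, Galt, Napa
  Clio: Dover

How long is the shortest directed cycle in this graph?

5

For each vertex v, BFS finds the shortest path from v back to v.
The shortest such closed walk is Ione → Mesa → Clio → Dover → Fargo → Ione, length 5.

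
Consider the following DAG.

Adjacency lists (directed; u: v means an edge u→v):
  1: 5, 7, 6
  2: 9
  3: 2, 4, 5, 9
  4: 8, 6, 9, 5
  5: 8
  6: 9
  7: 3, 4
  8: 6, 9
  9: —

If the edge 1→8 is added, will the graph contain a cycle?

Adding 1→8 creates a cycle iff 8 can already reach 1.
Explore from 8: no path reaches 1. The graph stays acyclic.

No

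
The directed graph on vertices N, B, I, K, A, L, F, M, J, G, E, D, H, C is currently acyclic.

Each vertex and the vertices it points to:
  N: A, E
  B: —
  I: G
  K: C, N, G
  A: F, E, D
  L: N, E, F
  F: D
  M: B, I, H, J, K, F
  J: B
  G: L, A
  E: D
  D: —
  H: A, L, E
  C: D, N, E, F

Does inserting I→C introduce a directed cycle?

No

Adding I→C creates a cycle iff C can already reach I.
Explore from C: no path reaches I. The graph stays acyclic.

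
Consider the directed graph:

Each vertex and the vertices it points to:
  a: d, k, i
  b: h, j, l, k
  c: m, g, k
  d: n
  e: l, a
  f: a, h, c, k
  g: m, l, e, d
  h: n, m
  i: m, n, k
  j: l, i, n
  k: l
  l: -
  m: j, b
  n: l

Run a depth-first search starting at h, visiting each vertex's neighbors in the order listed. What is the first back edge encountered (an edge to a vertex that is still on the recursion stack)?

i→m

DFS from h (visiting each vertex's neighbors in the order listed); mark gray on enter, black on exit:
h gray
  n gray
    l gray
    l black
  n black
  m gray
    j gray
      j→l: l black — skip
      i gray
        i→m: m is gray → back edge
First back edge: i → m.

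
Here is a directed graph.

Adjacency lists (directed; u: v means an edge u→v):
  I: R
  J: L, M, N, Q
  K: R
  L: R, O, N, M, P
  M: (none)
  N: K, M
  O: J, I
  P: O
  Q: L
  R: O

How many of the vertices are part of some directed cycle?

A vertex is on a directed cycle iff it belongs to a strongly connected component of size ≥ 2 (or has a self-loop).
The vertices on cycles are {I, J, K, L, N, O, P, Q, R} — 9 in total.

9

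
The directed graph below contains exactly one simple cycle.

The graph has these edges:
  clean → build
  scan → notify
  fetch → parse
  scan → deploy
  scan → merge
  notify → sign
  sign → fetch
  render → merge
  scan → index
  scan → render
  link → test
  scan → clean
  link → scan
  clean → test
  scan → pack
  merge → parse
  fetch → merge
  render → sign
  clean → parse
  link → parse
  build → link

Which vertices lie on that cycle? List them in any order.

DFS with gray/black marking from scan:
scan gray
  deploy gray
  deploy black
  pack gray
  pack black
  index gray
  index black
  merge gray
    parse gray
    parse black
  merge black
  clean gray
    test gray
    test black
    build gray
      link gray
        link→test: test black — skip
        link→parse: parse black — skip
        link→scan: scan is gray → back edge
Back edge closes the cycle scan → clean → build → link → scan; its vertices are {link, scan, build, clean}.

link, scan, build, clean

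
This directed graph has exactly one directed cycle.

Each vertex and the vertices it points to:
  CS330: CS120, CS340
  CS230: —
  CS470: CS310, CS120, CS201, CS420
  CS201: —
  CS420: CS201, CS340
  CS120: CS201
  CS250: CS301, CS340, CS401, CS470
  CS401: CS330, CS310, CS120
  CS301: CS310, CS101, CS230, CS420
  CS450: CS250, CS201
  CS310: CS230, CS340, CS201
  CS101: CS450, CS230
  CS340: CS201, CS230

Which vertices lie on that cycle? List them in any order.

DFS with gray/black marking from CS250:
CS250 gray
  CS301 gray
    CS310 gray
      CS230 gray
      CS230 black
      CS340 gray
        CS201 gray
        CS201 black
        CS340→CS230: CS230 black — skip
      CS340 black
      CS310→CS201: CS201 black — skip
    CS310 black
    CS101 gray
      CS450 gray
        CS450→CS250: CS250 is gray → back edge
Back edge closes the cycle CS250 → CS301 → CS101 → CS450 → CS250; its vertices are {CS101, CS250, CS301, CS450}.

CS101, CS250, CS301, CS450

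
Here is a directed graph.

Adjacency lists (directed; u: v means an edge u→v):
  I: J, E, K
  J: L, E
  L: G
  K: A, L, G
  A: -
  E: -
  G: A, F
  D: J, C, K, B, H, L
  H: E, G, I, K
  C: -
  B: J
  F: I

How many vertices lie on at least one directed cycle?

6

A vertex is on a directed cycle iff it belongs to a strongly connected component of size ≥ 2 (or has a self-loop).
The vertices on cycles are {F, G, I, J, K, L} — 6 in total.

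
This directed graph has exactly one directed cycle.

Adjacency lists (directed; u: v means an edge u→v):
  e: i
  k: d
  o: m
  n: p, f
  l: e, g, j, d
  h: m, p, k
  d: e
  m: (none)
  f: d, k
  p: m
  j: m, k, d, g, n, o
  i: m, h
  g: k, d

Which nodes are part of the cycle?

d, e, h, i, k

DFS with gray/black marking from e:
e gray
  i gray
    m gray
    m black
    h gray
      h→m: m black — skip
      p gray
        p→m: m black — skip
      p black
      k gray
        d gray
          d→e: e is gray → back edge
Back edge closes the cycle e → i → h → k → d → e; its vertices are {d, e, h, i, k}.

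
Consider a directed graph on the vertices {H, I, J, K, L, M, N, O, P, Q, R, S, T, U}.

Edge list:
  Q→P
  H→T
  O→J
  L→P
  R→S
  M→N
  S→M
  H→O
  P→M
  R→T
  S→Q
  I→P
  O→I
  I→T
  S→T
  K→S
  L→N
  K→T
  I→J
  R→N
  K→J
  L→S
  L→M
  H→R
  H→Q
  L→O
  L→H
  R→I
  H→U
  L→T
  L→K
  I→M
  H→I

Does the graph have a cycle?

No

DFS with white/gray/black marking, starting from K:
K gray
  J gray
  J black
  S gray
    M gray
      N gray
      N black
    M black
    Q gray
      P gray
        P→M: M black — skip
      P black
    Q black
    T gray
    T black
  S black
  K→T: T black — skip
K black
H gray
  R gray
    R→S: S black — skip
    R→T: T black — skip
    I gray
      I→P: P black — skip
      I→M: M black — skip
      I→J: J black — skip
      I→T: T black — skip
    I black
    R→N: N black — skip
  R black
  H→I: I black — skip
  U gray
  U black
  O gray
    O→I: I black — skip
    O→J: J black — skip
  O black
  H→T: T black — skip
  H→Q: Q black — skip
H black
L gray
  L→K: K black — skip
  L→O: O black — skip
  L→P: P black — skip
  L→M: M black — skip
  L→H: H black — skip
  L→N: N black — skip
  L→S: S black — skip
  L→T: T black — skip
L black
Every edge goes to a white or black vertex — no back edge, so the graph is acyclic.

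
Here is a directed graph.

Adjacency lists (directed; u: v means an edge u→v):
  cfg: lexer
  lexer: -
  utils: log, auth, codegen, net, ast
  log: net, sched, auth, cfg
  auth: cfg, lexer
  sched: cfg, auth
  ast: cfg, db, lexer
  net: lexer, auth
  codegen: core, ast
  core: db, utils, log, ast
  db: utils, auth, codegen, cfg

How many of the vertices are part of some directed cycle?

A vertex is on a directed cycle iff it belongs to a strongly connected component of size ≥ 2 (or has a self-loop).
The vertices on cycles are {db, ast, core, utils, codegen} — 5 in total.

5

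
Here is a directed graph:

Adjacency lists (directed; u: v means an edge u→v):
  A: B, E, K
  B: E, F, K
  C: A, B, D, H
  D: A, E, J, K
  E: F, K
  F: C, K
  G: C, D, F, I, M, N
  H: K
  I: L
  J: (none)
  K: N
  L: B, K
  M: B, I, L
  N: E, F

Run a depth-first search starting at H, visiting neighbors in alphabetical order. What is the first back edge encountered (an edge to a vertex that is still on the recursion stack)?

DFS from H (visiting neighbors in alphabetical order); mark gray on enter, black on exit:
H gray
  K gray
    N gray
      E gray
        F gray
          C gray
            A gray
              B gray
                B→E: E is gray → back edge
First back edge: B → E.

B→E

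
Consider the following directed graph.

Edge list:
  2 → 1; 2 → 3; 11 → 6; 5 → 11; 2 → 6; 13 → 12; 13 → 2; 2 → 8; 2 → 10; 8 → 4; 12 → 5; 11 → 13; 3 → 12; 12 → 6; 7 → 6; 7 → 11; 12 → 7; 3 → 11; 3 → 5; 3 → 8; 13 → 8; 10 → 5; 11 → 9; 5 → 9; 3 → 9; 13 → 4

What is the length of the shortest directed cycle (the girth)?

4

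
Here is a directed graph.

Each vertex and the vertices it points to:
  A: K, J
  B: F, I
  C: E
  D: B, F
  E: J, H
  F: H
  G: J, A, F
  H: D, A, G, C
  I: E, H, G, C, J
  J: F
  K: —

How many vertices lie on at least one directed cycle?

10

A vertex is on a directed cycle iff it belongs to a strongly connected component of size ≥ 2 (or has a self-loop).
The vertices on cycles are {A, B, C, D, E, F, G, H, I, J} — 10 in total.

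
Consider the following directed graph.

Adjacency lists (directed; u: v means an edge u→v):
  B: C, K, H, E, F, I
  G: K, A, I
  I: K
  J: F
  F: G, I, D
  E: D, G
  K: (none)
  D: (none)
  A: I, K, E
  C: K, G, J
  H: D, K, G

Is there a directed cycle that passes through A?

Yes

A is on a cycle iff A can reach itself via ≥1 edge.
A → E → G → A — yes.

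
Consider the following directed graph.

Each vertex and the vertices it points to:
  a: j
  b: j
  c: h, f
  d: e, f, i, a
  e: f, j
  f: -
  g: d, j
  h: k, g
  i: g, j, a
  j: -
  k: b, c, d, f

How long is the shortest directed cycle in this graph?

For each vertex v, BFS finds the shortest path from v back to v.
The shortest such closed walk is h → k → c → h, length 3.

3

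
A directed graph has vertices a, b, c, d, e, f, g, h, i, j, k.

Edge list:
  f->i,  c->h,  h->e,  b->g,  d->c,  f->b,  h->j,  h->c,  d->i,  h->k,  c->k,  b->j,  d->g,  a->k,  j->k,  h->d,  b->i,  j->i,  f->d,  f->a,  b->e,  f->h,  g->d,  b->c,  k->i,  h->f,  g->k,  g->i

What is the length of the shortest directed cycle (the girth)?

For each vertex v, BFS finds the shortest path from v back to v.
The shortest such closed walk is f → h → f, length 2.

2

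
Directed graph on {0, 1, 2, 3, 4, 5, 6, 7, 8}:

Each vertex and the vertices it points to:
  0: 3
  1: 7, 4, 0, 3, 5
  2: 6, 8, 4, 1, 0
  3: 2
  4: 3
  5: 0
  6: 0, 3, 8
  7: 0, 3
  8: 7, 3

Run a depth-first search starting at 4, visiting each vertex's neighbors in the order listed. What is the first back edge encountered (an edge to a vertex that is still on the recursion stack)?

DFS from 4 (visiting each vertex's neighbors in the order listed); mark gray on enter, black on exit:
4 gray
  3 gray
    2 gray
      6 gray
        0 gray
          0→3: 3 is gray → back edge
First back edge: 0 → 3.

0->3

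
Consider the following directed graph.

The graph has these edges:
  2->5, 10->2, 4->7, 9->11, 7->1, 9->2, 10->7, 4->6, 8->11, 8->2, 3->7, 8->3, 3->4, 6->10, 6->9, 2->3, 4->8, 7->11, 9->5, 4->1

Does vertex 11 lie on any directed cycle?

No

11 lies on a cycle iff there is a path from 11 back to itself.
Exploring from 11, it never reaches itself; equivalently, its strongly connected component is a singleton.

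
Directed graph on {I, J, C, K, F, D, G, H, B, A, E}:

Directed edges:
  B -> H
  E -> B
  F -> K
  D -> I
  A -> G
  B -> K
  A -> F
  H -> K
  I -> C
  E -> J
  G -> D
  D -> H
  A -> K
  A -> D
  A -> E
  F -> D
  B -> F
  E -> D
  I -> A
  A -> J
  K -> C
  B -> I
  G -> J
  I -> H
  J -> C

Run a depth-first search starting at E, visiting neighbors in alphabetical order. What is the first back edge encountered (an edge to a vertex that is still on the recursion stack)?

A→D

DFS from E (visiting neighbors in alphabetical order); mark gray on enter, black on exit:
E gray
  B gray
    F gray
      D gray
        H gray
          K gray
            C gray
            C black
          K black
        H black
        I gray
          A gray
            A→D: D is gray → back edge
First back edge: A → D.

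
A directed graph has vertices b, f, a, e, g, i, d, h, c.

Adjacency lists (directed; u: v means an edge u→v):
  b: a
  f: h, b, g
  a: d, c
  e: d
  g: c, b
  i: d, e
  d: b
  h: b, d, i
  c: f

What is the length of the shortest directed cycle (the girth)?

For each vertex v, BFS finds the shortest path from v back to v.
The shortest such closed walk is f → g → c → f, length 3.

3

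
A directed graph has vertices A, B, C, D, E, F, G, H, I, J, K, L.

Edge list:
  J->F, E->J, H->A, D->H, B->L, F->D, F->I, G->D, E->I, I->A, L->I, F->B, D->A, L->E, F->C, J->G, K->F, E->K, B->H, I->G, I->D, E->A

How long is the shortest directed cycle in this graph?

For each vertex v, BFS finds the shortest path from v back to v.
The shortest such closed walk is B → L → E → J → F → B, length 5.

5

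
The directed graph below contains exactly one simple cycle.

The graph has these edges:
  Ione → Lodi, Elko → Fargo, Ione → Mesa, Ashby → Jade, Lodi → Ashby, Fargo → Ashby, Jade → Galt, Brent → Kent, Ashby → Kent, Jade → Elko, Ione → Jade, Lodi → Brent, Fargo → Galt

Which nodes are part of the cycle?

DFS with gray/black marking from Jade:
Jade gray
  Elko gray
    Fargo gray
      Galt gray
      Galt black
      Ashby gray
        Ashby→Jade: Jade is gray → back edge
Back edge closes the cycle Jade → Elko → Fargo → Ashby → Jade; its vertices are {Elko, Jade, Ashby, Fargo}.

Elko, Jade, Ashby, Fargo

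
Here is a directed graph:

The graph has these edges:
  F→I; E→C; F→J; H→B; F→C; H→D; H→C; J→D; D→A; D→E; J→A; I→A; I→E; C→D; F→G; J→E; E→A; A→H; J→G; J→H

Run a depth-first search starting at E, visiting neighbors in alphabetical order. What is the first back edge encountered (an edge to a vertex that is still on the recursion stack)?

DFS from E (visiting neighbors in alphabetical order); mark gray on enter, black on exit:
E gray
  A gray
    H gray
      B gray
      B black
      C gray
        D gray
          D→A: A is gray → back edge
First back edge: D → A.

D→A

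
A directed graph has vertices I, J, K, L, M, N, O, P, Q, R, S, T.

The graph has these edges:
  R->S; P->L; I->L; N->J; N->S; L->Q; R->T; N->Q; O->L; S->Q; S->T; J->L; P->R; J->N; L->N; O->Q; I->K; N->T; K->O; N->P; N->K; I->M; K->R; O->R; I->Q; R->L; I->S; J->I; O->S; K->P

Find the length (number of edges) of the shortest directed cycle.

For each vertex v, BFS finds the shortest path from v back to v.
The shortest such closed walk is N → J → N, length 2.

2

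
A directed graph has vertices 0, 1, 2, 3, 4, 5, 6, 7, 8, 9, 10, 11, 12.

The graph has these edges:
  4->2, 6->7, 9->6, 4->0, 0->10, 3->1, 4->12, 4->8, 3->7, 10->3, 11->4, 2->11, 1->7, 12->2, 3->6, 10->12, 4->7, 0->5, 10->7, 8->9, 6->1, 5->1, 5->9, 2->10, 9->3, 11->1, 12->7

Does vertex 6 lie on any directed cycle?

No

6 lies on a cycle iff there is a path from 6 back to itself.
Exploring from 6, it never reaches itself; equivalently, its strongly connected component is a singleton.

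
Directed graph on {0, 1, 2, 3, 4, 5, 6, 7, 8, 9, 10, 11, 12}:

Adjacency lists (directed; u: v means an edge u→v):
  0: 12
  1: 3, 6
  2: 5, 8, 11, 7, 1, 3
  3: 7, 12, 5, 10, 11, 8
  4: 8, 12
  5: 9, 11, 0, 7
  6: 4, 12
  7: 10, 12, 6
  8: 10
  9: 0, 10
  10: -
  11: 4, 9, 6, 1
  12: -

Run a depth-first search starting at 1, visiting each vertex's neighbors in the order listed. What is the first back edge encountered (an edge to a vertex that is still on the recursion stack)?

11→1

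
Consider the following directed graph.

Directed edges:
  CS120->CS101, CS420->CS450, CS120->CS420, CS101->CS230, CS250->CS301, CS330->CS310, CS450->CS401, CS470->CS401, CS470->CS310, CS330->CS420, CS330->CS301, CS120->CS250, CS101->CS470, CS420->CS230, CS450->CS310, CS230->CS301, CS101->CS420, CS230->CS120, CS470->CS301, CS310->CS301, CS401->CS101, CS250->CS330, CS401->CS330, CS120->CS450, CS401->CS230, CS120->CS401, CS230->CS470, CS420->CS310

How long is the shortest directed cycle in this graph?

3

For each vertex v, BFS finds the shortest path from v back to v.
The shortest such closed walk is CS120 → CS420 → CS230 → CS120, length 3.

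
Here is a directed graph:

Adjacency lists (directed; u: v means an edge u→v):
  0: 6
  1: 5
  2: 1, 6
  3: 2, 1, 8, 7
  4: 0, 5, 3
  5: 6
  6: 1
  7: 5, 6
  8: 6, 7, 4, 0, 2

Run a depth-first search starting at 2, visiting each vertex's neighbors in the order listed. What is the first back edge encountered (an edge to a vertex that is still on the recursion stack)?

DFS from 2 (visiting each vertex's neighbors in the order listed); mark gray on enter, black on exit:
2 gray
  1 gray
    5 gray
      6 gray
        6→1: 1 is gray → back edge
First back edge: 6 → 1.

6->1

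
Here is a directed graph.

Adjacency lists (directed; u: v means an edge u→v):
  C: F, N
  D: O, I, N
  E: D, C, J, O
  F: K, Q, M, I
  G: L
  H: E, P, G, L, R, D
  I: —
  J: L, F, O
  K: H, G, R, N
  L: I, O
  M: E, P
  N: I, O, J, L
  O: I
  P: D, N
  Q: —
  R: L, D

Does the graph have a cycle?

DFS with white/gray/black marking, starting from D:
D gray
  O gray
    I gray
    I black
  O black
  D→I: I black — skip
  N gray
    N→I: I black — skip
    N→O: O black — skip
    J gray
      L gray
        L→I: I black — skip
        L→O: O black — skip
      L black
      F gray
        K gray
          H gray
            E gray
              E→D: D is gray → back edge
Back edge found, so a cycle exists: D → N → J → F → K → H → E → D.

Yes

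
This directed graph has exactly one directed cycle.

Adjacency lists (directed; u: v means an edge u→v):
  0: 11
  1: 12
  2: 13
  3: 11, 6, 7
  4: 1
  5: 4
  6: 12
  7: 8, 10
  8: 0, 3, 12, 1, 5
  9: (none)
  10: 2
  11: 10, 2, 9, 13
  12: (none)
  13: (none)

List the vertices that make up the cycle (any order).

3, 7, 8

DFS with gray/black marking from 7:
7 gray
  8 gray
    0 gray
      11 gray
        10 gray
          2 gray
            13 gray
            13 black
          2 black
        10 black
        11→2: 2 black — skip
        9 gray
        9 black
        11→13: 13 black — skip
      11 black
    0 black
    3 gray
      3→11: 11 black — skip
      6 gray
        12 gray
        12 black
      6 black
      3→7: 7 is gray → back edge
Back edge closes the cycle 7 → 8 → 3 → 7; its vertices are {3, 7, 8}.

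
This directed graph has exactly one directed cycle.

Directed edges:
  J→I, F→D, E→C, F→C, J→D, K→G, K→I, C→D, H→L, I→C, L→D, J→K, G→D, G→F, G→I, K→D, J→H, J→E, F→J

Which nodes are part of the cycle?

DFS with gray/black marking from J:
J gray
  K gray
    D gray
    D black
    G gray
      G→D: D black — skip
      I gray
        C gray
          C→D: D black — skip
        C black
      I black
      F gray
        F→D: D black — skip
        F→C: C black — skip
        F→J: J is gray → back edge
Back edge closes the cycle J → K → G → F → J; its vertices are {F, G, J, K}.

F, G, J, K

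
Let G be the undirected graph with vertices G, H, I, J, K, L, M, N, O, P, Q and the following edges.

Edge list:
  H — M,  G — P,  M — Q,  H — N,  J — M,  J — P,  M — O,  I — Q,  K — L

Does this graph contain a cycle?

DFS, tracking each vertex's parent; an edge to a visited non-parent vertex closes a cycle.
Start from I:
visit I (parent –)
  visit Q (parent I)
    visit M (parent Q)
      visit O (parent M)
        O–M: parent, skip
      visit J (parent M)
        J–M: parent, skip
        visit P (parent J)
          P–J: parent, skip
          visit G (parent P)
            G–P: parent, skip
      visit H (parent M)
        H–M: parent, skip
        visit N (parent H)
          N–H: parent, skip
      M–Q: parent, skip
    Q–I: parent, skip
visit K (parent –)
  visit L (parent K)
    L–K: parent, skip
No non-parent visited neighbor found — the graph is a forest.

No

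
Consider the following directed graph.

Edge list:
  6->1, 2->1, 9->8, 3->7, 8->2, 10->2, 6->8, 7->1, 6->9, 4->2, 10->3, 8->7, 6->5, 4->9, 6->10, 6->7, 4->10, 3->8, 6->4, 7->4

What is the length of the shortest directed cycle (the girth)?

4

For each vertex v, BFS finds the shortest path from v back to v.
The shortest such closed walk is 10 → 3 → 7 → 4 → 10, length 4.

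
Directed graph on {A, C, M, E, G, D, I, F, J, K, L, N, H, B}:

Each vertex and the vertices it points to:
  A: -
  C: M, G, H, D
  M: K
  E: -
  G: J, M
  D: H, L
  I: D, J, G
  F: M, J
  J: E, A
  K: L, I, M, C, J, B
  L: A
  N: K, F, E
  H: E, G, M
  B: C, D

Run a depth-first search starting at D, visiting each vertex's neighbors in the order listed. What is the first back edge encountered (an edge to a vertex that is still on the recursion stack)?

DFS from D (visiting each vertex's neighbors in the order listed); mark gray on enter, black on exit:
D gray
  H gray
    E gray
    E black
    G gray
      J gray
        J→E: E black — skip
        A gray
        A black
      J black
      M gray
        K gray
          L gray
            L→A: A black — skip
          L black
          I gray
            I→D: D is gray → back edge
First back edge: I → D.

I->D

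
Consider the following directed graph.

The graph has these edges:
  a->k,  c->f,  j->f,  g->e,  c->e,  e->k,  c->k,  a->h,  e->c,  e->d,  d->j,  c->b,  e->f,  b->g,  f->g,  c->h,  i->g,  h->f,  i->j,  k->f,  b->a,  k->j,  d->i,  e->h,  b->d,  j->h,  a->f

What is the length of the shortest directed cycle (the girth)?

2

For each vertex v, BFS finds the shortest path from v back to v.
The shortest such closed walk is e → c → e, length 2.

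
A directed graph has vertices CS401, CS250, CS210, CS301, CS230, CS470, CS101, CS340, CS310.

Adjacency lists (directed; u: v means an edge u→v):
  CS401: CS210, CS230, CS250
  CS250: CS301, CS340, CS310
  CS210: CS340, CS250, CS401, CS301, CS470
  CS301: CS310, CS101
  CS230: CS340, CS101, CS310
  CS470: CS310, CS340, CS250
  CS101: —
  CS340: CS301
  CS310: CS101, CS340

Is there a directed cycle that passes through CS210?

Yes

CS210 is on a cycle iff CS210 can reach itself via ≥1 edge.
CS210 → CS401 → CS210 — yes.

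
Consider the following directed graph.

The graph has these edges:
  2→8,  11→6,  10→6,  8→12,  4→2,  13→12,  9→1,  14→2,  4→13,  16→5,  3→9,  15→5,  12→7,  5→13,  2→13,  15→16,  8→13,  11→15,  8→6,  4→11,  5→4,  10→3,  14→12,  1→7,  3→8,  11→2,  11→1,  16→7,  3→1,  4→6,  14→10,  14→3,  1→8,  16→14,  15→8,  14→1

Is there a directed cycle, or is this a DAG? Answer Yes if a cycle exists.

Yes

DFS with white/gray/black marking, starting from 2:
2 gray
  8 gray
    6 gray
    6 black
    13 gray
      12 gray
        7 gray
        7 black
      12 black
    13 black
    8→12: 12 black — skip
  8 black
  2→13: 13 black — skip
2 black
11 gray
  11→6: 6 black — skip
  1 gray
    1→8: 8 black — skip
    1→7: 7 black — skip
  1 black
  15 gray
    5 gray
      4 gray
        4→2: 2 black — skip
        4→13: 13 black — skip
        4→11: 11 is gray → back edge
Back edge found, so a cycle exists: 11 → 15 → 5 → 4 → 11.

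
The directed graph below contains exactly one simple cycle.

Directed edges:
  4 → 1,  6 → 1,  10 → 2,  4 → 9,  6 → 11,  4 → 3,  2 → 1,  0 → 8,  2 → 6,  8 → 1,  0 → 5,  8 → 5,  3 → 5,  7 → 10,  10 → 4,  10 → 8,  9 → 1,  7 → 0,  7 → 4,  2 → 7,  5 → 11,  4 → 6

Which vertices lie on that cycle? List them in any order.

DFS with gray/black marking from 7:
7 gray
  4 gray
    6 gray
      11 gray
      11 black
      1 gray
      1 black
    6 black
    4→1: 1 black — skip
    9 gray
      9→1: 1 black — skip
    9 black
    3 gray
      5 gray
        5→11: 11 black — skip
      5 black
    3 black
  4 black
  0 gray
    0→5: 5 black — skip
    8 gray
      8→1: 1 black — skip
      8→5: 5 black — skip
    8 black
  0 black
  10 gray
    10→8: 8 black — skip
    2 gray
      2→6: 6 black — skip
      2→7: 7 is gray → back edge
Back edge closes the cycle 7 → 10 → 2 → 7; its vertices are {2, 7, 10}.

2, 7, 10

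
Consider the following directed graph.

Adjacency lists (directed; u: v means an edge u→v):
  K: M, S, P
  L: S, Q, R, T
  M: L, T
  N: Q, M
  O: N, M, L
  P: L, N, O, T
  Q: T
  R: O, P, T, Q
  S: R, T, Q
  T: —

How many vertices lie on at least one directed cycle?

7

A vertex is on a directed cycle iff it belongs to a strongly connected component of size ≥ 2 (or has a self-loop).
The vertices on cycles are {L, M, N, O, P, R, S} — 7 in total.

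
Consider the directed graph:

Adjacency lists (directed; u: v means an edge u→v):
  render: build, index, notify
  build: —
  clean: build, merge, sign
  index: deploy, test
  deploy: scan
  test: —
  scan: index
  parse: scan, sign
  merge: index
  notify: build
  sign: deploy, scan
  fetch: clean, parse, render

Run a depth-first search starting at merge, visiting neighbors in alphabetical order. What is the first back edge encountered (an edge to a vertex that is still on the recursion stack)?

scan→index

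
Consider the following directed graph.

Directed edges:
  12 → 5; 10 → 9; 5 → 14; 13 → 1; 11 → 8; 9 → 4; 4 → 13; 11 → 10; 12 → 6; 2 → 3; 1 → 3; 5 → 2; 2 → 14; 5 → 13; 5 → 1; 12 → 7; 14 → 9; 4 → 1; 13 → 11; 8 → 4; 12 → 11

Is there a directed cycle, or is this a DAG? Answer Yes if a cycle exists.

DFS with white/gray/black marking, starting from 1:
1 gray
  3 gray
  3 black
1 black
2 gray
  2→3: 3 black — skip
  14 gray
    9 gray
      4 gray
        13 gray
          11 gray
            10 gray
              10→9: 9 is gray → back edge
Back edge found, so a cycle exists: 9 → 4 → 13 → 11 → 10 → 9.

Yes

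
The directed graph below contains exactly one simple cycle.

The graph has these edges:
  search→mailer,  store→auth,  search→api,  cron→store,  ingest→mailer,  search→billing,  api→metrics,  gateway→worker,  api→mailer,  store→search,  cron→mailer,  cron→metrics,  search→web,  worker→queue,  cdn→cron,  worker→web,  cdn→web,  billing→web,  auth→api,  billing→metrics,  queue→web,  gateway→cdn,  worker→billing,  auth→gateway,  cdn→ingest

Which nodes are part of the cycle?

cdn, auth, cron, store, gateway

DFS with gray/black marking from store:
store gray
  search gray
    billing gray
      web gray
      web black
      metrics gray
      metrics black
    billing black
    search→web: web black — skip
    api gray
      api→metrics: metrics black — skip
      mailer gray
      mailer black
    api black
    search→mailer: mailer black — skip
  search black
  auth gray
    gateway gray
      cdn gray
        ingest gray
          ingest→mailer: mailer black — skip
        ingest black
        cron gray
          cron→mailer: mailer black — skip
          cron→store: store is gray → back edge
Back edge closes the cycle store → auth → gateway → cdn → cron → store; its vertices are {cdn, auth, cron, store, gateway}.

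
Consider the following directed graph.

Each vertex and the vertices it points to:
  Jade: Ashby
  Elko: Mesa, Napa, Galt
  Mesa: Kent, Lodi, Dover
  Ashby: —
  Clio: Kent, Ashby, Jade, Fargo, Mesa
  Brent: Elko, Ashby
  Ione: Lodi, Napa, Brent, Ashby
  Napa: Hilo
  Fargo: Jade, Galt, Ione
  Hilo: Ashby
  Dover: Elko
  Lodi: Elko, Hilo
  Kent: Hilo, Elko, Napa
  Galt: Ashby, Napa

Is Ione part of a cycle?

No

Ione lies on a cycle iff there is a path from Ione back to itself.
Exploring from Ione, it never reaches itself; equivalently, its strongly connected component is a singleton.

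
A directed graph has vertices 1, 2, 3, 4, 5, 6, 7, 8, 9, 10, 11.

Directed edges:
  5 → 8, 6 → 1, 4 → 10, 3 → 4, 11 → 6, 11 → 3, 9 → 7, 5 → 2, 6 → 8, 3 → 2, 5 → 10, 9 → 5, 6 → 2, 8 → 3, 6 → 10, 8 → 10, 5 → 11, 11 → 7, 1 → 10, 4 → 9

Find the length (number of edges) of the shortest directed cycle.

5

For each vertex v, BFS finds the shortest path from v back to v.
The shortest such closed walk is 4 → 9 → 5 → 8 → 3 → 4, length 5.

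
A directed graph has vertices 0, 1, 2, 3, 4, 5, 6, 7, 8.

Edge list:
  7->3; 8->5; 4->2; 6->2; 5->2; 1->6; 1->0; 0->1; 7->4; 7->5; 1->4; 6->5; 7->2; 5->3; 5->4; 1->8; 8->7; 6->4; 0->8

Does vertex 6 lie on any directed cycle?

No

6 lies on a cycle iff there is a path from 6 back to itself.
Exploring from 6, it never reaches itself; equivalently, its strongly connected component is a singleton.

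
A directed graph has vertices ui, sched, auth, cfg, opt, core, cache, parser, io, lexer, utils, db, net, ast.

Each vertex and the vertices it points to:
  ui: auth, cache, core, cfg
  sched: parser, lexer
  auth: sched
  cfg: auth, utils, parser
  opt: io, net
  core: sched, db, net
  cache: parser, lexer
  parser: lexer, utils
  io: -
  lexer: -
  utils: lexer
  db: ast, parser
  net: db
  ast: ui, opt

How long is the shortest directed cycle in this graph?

For each vertex v, BFS finds the shortest path from v back to v.
The shortest such closed walk is ast → ui → core → db → ast, length 4.

4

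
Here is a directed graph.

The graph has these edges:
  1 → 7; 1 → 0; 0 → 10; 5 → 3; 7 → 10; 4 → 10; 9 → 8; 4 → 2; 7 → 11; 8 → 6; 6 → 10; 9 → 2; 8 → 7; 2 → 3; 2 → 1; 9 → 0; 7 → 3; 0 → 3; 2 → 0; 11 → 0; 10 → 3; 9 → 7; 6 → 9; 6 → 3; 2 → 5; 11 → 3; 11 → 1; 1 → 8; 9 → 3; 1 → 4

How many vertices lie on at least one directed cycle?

8

A vertex is on a directed cycle iff it belongs to a strongly connected component of size ≥ 2 (or has a self-loop).
The vertices on cycles are {1, 2, 4, 6, 7, 8, 9, 11} — 8 in total.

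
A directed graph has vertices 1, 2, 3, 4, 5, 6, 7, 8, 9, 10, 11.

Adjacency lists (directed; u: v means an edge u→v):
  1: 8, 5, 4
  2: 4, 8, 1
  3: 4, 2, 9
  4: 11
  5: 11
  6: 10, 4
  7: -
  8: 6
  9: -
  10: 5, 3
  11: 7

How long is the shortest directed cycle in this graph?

5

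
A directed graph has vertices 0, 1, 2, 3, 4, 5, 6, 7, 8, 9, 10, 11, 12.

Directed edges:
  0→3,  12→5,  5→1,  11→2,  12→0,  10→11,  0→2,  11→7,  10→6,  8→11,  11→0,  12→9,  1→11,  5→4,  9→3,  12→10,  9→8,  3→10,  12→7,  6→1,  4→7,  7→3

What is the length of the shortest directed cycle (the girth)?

For each vertex v, BFS finds the shortest path from v back to v.
The shortest such closed walk is 10 → 11 → 0 → 3 → 10, length 4.

4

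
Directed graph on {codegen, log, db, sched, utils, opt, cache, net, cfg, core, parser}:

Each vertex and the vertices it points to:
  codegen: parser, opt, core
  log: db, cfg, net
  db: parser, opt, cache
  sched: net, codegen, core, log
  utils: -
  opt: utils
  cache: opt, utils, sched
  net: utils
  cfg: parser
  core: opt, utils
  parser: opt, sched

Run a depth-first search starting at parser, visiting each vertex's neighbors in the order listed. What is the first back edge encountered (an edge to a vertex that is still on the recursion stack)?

DFS from parser (visiting each vertex's neighbors in the order listed); mark gray on enter, black on exit:
parser gray
  opt gray
    utils gray
    utils black
  opt black
  sched gray
    net gray
      net→utils: utils black — skip
    net black
    codegen gray
      codegen→parser: parser is gray → back edge
First back edge: codegen → parser.

codegen->parser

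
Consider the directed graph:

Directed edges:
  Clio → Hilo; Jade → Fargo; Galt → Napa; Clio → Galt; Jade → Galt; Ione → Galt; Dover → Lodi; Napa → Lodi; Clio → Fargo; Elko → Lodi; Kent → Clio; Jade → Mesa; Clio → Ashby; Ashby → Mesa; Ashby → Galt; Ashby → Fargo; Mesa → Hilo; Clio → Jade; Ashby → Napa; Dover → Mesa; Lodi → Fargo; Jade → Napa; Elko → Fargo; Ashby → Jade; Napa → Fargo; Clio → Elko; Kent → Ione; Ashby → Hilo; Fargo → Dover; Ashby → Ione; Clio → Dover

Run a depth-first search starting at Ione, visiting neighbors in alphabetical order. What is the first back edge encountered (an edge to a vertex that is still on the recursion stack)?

Lodi→Fargo

DFS from Ione (visiting neighbors in alphabetical order); mark gray on enter, black on exit:
Ione gray
  Galt gray
    Napa gray
      Fargo gray
        Dover gray
          Lodi gray
            Lodi→Fargo: Fargo is gray → back edge
First back edge: Lodi → Fargo.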